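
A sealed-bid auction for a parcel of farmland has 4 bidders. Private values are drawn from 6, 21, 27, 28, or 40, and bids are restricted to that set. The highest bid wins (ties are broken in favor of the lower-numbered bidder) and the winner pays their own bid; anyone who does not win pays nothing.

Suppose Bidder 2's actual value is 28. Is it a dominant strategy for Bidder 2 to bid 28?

Consider the case where Bidder 1 bids 6, Bidder 3 bids 6 and Bidder 4 bids 6.
Truthful bid 28: wins, pays 28, utility 28 - 28 = 0.
Bid 21 instead: wins, pays 21, utility 28 - 21 = 7.
Since 7 > 0, bidding 21 is strictly better here, so truthful bidding is not dominant.

No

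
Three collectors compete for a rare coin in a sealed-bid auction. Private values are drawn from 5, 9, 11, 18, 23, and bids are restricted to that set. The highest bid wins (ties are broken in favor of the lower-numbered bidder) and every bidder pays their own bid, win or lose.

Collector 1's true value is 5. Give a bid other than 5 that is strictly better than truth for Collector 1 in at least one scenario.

Suppose Collector 2 bids 5 and Collector 3 bids 9.
Bid 5: loses but pays 5, utility -5.
Bid 9: wins, pays 9, utility 5 - 9 = -4.
So bidding 9 beats truth here (-4 > -5).

9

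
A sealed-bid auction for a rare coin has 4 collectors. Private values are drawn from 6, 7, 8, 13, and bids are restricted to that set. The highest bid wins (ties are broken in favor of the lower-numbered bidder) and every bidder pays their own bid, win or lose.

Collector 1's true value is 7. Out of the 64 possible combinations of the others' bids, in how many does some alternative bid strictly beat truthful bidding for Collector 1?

57

Others bid (6, 6, 6): truth gives 0; bid 6 gives 1 > 0. Violating.
Others bid (6, 6, 8): truth gives -7; bid 8 gives -1 > -7. Violating.
Others bid (6, 6, 13): truth gives -7; bid 6 gives -6 > -7. Violating.
Others bid (6, 7, 8): truth gives -7; bid 8 gives -1 > -7. Violating.
Others bid (6, 6, 7): truth gives 0; no alternative beats it.
Others bid (6, 7, 6): truth gives 0; no alternative beats it.
(Checking all 64 profiles: 57 have a profitable deviation, 7 do not.)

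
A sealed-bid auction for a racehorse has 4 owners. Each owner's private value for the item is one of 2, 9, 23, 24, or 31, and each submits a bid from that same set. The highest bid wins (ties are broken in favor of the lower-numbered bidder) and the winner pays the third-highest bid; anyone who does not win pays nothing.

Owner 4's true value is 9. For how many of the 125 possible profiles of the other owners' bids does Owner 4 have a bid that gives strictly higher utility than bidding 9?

9

Others bid (2, 2, 9): truth gives 0; bid 23 gives 7 > 0. Violating.
Others bid (2, 2, 23): truth gives 0; bid 24 gives 7 > 0. Violating.
Others bid (2, 2, 24): truth gives 0; bid 31 gives 7 > 0. Violating.
Others bid (2, 9, 2): truth gives 0; bid 23 gives 7 > 0. Violating.
Others bid (2, 2, 2): truth gives 7; no alternative beats it.
Others bid (2, 2, 31): truth gives 0; no alternative beats it.
(Checking all 125 profiles: 9 have a profitable deviation, 116 do not.)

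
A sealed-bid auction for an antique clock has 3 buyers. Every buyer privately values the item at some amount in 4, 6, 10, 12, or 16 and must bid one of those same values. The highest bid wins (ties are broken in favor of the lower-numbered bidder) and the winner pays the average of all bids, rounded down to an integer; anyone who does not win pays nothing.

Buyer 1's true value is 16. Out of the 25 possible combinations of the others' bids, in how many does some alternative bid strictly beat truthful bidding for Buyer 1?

16

Others bid (4, 4): truth gives 8; bid 4 gives 12 > 8. Violating.
Others bid (4, 6): truth gives 8; bid 6 gives 11 > 8. Violating.
Others bid (4, 10): truth gives 6; bid 10 gives 8 > 6. Violating.
Others bid (4, 12): truth gives 6; bid 12 gives 7 > 6. Violating.
Others bid (4, 16): truth gives 4; no alternative beats it.
Others bid (6, 16): truth gives 4; no alternative beats it.
(Checking all 25 profiles: 16 have a profitable deviation, 9 do not.)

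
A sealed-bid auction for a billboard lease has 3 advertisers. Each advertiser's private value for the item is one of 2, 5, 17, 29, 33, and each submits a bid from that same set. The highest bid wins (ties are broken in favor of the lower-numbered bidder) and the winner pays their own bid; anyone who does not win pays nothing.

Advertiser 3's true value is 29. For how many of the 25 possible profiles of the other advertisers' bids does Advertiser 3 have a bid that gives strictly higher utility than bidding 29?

4

Others bid (2, 2): truth gives 0; bid 5 gives 24 > 0. Violating.
Others bid (2, 5): truth gives 0; bid 17 gives 12 > 0. Violating.
Others bid (5, 2): truth gives 0; bid 17 gives 12 > 0. Violating.
Others bid (5, 5): truth gives 0; bid 17 gives 12 > 0. Violating.
Others bid (2, 17): truth gives 0; no alternative beats it.
Others bid (2, 29): truth gives 0; no alternative beats it.
(Checking all 25 profiles: 4 have a profitable deviation, 21 do not.)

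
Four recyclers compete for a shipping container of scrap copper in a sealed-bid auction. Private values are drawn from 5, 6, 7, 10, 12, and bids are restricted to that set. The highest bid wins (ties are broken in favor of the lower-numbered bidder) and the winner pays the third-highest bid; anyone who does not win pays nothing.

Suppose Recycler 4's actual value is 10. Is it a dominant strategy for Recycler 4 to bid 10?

No

Consider the case where Recycler 1 bids 5, Recycler 2 bids 5 and Recycler 3 bids 10.
Truthful bid 10: loses, pays 0, utility 0.
Bid 12 instead: wins, pays 5, utility 10 - 5 = 5.
Since 5 > 0, bidding 12 is strictly better here, so truthful bidding is not dominant.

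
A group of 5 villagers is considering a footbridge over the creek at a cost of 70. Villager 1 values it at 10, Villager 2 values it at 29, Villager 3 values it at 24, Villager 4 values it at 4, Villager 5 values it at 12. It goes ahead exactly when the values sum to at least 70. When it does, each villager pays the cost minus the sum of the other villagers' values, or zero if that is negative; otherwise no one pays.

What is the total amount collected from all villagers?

Total value 79 ≥ cost 70, so it is built.
Villager 1: others sum to 69; max(0, 70 - 69) = 1.
Villager 2: others sum to 50; max(0, 70 - 50) = 20.
Villager 3: others sum to 55; max(0, 70 - 55) = 15.
Villager 4: others sum to 75; max(0, 70 - 75) = 0.
Villager 5: others sum to 67; max(0, 70 - 67) = 3.
Total collected = 1 + 20 + 15 + 0 + 3 = 39.

39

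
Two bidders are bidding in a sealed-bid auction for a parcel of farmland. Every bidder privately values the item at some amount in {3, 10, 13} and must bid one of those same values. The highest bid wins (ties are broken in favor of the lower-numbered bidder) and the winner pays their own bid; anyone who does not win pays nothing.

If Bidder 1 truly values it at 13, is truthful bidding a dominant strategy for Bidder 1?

No

Consider the case where Bidder 2 bids 3.
Truthful bid 13: wins, pays 13, utility 13 - 13 = 0.
Bid 3 instead: wins, pays 3, utility 13 - 3 = 10.
Since 10 > 0, bidding 3 is strictly better here, so truthful bidding is not dominant.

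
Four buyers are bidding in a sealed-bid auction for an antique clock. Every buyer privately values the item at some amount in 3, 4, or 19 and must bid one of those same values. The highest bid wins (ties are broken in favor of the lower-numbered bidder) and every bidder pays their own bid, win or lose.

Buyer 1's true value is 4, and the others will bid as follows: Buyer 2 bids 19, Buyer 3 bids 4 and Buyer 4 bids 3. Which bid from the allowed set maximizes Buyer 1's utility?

Bid 3: loses but pays 3, utility -3.
Bid 4: loses but pays 4, utility -4.
Bid 19: wins, pays 19, utility 4 - 19 = -15.
The best choice is 3 with utility -3.

3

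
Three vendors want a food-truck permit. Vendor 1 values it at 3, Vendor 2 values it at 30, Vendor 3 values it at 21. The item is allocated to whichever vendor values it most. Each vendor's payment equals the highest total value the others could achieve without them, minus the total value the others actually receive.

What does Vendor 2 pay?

Vendor 2 has the highest value and receives the item.
Without Vendor 2, the item would go to the next-highest value, 21, so the others could achieve 21.
With Vendor 2 present and winning, the others receive nothing, so their total is 0.
Payment = 21 - 0 = 21.

21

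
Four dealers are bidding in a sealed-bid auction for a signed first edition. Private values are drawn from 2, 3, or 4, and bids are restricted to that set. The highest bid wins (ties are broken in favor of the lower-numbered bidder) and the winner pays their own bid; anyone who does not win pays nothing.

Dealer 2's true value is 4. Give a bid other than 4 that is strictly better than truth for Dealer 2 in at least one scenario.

Suppose Dealer 1 bids 2, Dealer 3 bids 2 and Dealer 4 bids 2.
Bid 4: wins, pays 4, utility 4 - 4 = 0.
Bid 3: wins, pays 3, utility 4 - 3 = 1.
So bidding 3 beats truth here (1 > 0).

3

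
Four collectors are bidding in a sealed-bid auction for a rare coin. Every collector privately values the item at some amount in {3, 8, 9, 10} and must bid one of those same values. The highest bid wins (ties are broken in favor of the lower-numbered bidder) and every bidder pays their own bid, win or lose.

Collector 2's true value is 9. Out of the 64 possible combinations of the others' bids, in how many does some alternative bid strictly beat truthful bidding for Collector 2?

50

Others bid (3, 3, 3): truth gives 0; bid 8 gives 1 > 0. Violating.
Others bid (3, 3, 8): truth gives 0; bid 8 gives 1 > 0. Violating.
Others bid (3, 3, 10): truth gives -9; bid 10 gives -1 > -9. Violating.
Others bid (3, 8, 3): truth gives 0; bid 8 gives 1 > 0. Violating.
Others bid (3, 3, 9): truth gives 0; no alternative beats it.
Others bid (3, 8, 9): truth gives 0; no alternative beats it.
(Checking all 64 profiles: 50 have a profitable deviation, 14 do not.)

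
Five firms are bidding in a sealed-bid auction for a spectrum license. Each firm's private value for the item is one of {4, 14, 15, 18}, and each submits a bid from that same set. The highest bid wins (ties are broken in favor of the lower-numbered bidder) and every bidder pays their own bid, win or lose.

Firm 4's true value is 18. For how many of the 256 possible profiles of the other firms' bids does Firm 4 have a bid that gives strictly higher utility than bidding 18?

Others bid (4, 4, 4, 4): truth gives 0; bid 14 gives 4 > 0. Violating.
Others bid (4, 4, 4, 14): truth gives 0; bid 14 gives 4 > 0. Violating.
Others bid (4, 4, 4, 15): truth gives 0; bid 15 gives 3 > 0. Violating.
Others bid (4, 4, 14, 4): truth gives 0; bid 15 gives 3 > 0. Violating.
Others bid (4, 4, 4, 18): truth gives 0; no alternative beats it.
Others bid (4, 4, 14, 18): truth gives 0; no alternative beats it.
(Checking all 256 profiles: 172 have a profitable deviation, 84 do not.)

172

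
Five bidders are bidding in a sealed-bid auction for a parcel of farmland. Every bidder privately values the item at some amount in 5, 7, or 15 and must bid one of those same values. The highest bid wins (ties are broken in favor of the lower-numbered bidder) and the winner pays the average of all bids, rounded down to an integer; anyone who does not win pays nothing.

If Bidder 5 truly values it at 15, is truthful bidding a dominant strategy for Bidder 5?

No

Consider the case where Bidder 1 bids 5, Bidder 2 bids 5, Bidder 3 bids 5 and Bidder 4 bids 5.
Truthful bid 15: wins, pays 7, utility 15 - 7 = 8.
Bid 7 instead: wins, pays 5, utility 15 - 5 = 10.
Since 10 > 8, bidding 7 is strictly better here, so truthful bidding is not dominant.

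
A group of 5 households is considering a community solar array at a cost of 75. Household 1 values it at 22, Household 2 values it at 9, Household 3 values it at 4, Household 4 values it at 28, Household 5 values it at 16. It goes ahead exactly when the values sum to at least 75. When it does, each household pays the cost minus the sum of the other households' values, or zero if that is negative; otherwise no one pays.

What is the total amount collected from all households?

Total value 79 ≥ cost 75, so it is built.
Household 1: others sum to 57; max(0, 75 - 57) = 18.
Household 2: others sum to 70; max(0, 75 - 70) = 5.
Household 3: others sum to 75; max(0, 75 - 75) = 0.
Household 4: others sum to 51; max(0, 75 - 51) = 24.
Household 5: others sum to 63; max(0, 75 - 63) = 12.
Total collected = 18 + 5 + 0 + 24 + 12 = 59.

59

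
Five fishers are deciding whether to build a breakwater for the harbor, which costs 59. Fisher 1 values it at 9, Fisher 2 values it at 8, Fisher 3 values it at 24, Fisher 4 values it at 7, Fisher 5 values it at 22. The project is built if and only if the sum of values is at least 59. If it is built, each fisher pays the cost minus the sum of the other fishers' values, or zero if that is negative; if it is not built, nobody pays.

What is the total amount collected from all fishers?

24

Total value 70 ≥ cost 59, so it is built.
Fisher 1: others sum to 61; max(0, 59 - 61) = 0.
Fisher 2: others sum to 62; max(0, 59 - 62) = 0.
Fisher 3: others sum to 46; max(0, 59 - 46) = 13.
Fisher 4: others sum to 63; max(0, 59 - 63) = 0.
Fisher 5: others sum to 48; max(0, 59 - 48) = 11.
Total collected = 0 + 0 + 13 + 0 + 11 = 24.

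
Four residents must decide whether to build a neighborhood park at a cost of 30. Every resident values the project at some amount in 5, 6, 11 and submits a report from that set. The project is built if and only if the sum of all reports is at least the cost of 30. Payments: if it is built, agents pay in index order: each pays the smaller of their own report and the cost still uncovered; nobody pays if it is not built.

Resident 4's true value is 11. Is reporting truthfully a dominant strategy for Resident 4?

Check each profile of the others' reports and compare truth against every alternative report.
Others report (6, 6, 11): truth gives 4, best alternative gives 0.
Others report (6, 11, 6): truth gives 4, best alternative gives 0.
Others report (11, 6, 6): truth gives 4, best alternative gives 0.
Others report (5, 6, 11): truth gives 3, best alternative gives 0.
Others report (5, 11, 6): truth gives 3, best alternative gives 0.
Others report (6, 5, 11): truth gives 3, best alternative gives 0.
(Remaining 21 profiles checked similarly; truth is weakly best in each.)
In every case the truthful report is at least as good as any alternative, so it is a dominant strategy.

Yes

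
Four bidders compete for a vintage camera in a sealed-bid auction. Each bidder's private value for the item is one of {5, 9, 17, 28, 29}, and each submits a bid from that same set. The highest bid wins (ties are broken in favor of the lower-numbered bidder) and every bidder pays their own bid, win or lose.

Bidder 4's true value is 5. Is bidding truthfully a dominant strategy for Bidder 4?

No

Consider the case where Bidder 1 bids 5, Bidder 2 bids 5 and Bidder 3 bids 5.
Truthful bid 5: loses but pays 5, utility -5.
Bid 9 instead: wins, pays 9, utility 5 - 9 = -4.
Since -4 > -5, bidding 9 is strictly better here, so truthful bidding is not dominant.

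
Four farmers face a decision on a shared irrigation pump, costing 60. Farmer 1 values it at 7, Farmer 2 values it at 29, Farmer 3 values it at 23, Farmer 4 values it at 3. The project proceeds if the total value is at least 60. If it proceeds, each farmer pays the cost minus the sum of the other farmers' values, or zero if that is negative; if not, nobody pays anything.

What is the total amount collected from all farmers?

Total value 62 ≥ cost 60, so it is built.
Farmer 1: others sum to 55; max(0, 60 - 55) = 5.
Farmer 2: others sum to 33; max(0, 60 - 33) = 27.
Farmer 3: others sum to 39; max(0, 60 - 39) = 21.
Farmer 4: others sum to 59; max(0, 60 - 59) = 1.
Total collected = 5 + 27 + 21 + 1 = 54.

54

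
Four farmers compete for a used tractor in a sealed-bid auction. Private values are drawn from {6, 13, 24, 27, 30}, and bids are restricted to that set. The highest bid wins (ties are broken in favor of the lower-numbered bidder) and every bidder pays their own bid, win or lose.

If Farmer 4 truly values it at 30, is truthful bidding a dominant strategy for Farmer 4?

Consider the case where Farmer 1 bids 6, Farmer 2 bids 6 and Farmer 3 bids 6.
Truthful bid 30: wins, pays 30, utility 30 - 30 = 0.
Bid 13 instead: wins, pays 13, utility 30 - 13 = 17.
Since 17 > 0, bidding 13 is strictly better here, so truthful bidding is not dominant.

No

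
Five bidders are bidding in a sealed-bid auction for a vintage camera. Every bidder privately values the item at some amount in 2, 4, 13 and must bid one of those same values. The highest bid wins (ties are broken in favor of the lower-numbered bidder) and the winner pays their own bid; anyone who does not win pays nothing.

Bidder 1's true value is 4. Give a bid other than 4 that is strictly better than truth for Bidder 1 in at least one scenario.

2

Suppose Bidder 2 bids 2, Bidder 3 bids 2, Bidder 4 bids 2 and Bidder 5 bids 2.
Bid 4: wins, pays 4, utility 4 - 4 = 0.
Bid 2: wins, pays 2, utility 4 - 2 = 2.
So bidding 2 beats truth here (2 > 0).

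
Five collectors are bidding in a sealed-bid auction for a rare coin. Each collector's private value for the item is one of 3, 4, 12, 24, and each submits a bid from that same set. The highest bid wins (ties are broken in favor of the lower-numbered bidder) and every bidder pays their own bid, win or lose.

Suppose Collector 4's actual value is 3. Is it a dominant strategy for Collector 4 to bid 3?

Consider the case where Collector 1 bids 3, Collector 2 bids 3, Collector 3 bids 3 and Collector 5 bids 3.
Truthful bid 3: loses but pays 3, utility -3.
Bid 4 instead: wins, pays 4, utility 3 - 4 = -1.
Since -1 > -3, bidding 4 is strictly better here, so truthful bidding is not dominant.

No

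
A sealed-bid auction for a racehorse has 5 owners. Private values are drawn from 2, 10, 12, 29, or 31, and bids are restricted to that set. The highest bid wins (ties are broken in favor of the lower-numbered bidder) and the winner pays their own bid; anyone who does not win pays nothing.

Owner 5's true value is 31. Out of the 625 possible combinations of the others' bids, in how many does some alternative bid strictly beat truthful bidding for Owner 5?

81

Others bid (2, 2, 2, 2): truth gives 0; bid 10 gives 21 > 0. Violating.
Others bid (2, 2, 2, 10): truth gives 0; bid 12 gives 19 > 0. Violating.
Others bid (2, 2, 2, 12): truth gives 0; bid 29 gives 2 > 0. Violating.
Others bid (2, 2, 10, 2): truth gives 0; bid 12 gives 19 > 0. Violating.
Others bid (2, 2, 2, 29): truth gives 0; no alternative beats it.
Others bid (2, 2, 2, 31): truth gives 0; no alternative beats it.
(Checking all 625 profiles: 81 have a profitable deviation, 544 do not.)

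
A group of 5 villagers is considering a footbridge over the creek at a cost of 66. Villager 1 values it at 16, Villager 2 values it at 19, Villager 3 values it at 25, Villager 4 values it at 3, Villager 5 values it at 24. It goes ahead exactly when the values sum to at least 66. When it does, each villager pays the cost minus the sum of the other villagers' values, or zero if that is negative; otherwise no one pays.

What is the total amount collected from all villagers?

7

Total value 87 ≥ cost 66, so it is built.
Villager 1: others sum to 71; max(0, 66 - 71) = 0.
Villager 2: others sum to 68; max(0, 66 - 68) = 0.
Villager 3: others sum to 62; max(0, 66 - 62) = 4.
Villager 4: others sum to 84; max(0, 66 - 84) = 0.
Villager 5: others sum to 63; max(0, 66 - 63) = 3.
Total collected = 0 + 0 + 4 + 0 + 3 = 7.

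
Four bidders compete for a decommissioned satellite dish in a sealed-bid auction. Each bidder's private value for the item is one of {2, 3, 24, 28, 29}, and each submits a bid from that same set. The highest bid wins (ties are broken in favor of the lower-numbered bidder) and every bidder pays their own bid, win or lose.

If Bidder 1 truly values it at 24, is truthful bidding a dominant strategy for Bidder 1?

No

Consider the case where Bidder 2 bids 2, Bidder 3 bids 2 and Bidder 4 bids 2.
Truthful bid 24: wins, pays 24, utility 24 - 24 = 0.
Bid 2 instead: wins, pays 2, utility 24 - 2 = 22.
Since 22 > 0, bidding 2 is strictly better here, so truthful bidding is not dominant.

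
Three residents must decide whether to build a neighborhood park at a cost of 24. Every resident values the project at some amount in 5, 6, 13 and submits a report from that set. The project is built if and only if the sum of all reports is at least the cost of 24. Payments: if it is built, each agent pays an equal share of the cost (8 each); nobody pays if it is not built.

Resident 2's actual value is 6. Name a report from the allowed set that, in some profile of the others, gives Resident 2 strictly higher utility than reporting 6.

Suppose Resident 1 reports 5 and Resident 3 reports 13.
Report 6: project built, pays 8, utility 6 - 8 = -2.
Report 5: project not built, utility 0.
So reporting 5 beats truth here (0 > -2).

5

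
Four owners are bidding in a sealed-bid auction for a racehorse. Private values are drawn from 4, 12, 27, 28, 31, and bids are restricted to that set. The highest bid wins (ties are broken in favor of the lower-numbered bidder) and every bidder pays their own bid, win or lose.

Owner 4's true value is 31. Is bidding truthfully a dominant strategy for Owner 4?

No

Consider the case where Owner 1 bids 4, Owner 2 bids 4 and Owner 3 bids 4.
Truthful bid 31: wins, pays 31, utility 31 - 31 = 0.
Bid 12 instead: wins, pays 12, utility 31 - 12 = 19.
Since 19 > 0, bidding 12 is strictly better here, so truthful bidding is not dominant.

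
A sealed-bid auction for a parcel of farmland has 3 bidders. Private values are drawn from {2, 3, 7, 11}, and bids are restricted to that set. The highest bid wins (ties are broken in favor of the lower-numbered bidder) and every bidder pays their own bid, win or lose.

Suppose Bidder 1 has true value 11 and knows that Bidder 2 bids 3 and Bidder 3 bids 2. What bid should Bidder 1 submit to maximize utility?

3

Bid 2: loses but pays 2, utility -2.
Bid 3: wins, pays 3, utility 11 - 3 = 8.
Bid 7: wins, pays 7, utility 11 - 7 = 4.
Bid 11: wins, pays 11, utility 11 - 11 = 0.
The best choice is 3 with utility 8.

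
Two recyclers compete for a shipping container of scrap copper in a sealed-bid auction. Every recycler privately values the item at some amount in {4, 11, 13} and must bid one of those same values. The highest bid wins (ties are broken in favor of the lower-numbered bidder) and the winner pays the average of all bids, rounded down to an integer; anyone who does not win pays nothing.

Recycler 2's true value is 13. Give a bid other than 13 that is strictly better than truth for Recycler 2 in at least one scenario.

Suppose Recycler 1 bids 4.
Bid 13: wins, pays 8, utility 13 - 8 = 5.
Bid 11: wins, pays 7, utility 13 - 7 = 6.
So bidding 11 beats truth here (6 > 5).

11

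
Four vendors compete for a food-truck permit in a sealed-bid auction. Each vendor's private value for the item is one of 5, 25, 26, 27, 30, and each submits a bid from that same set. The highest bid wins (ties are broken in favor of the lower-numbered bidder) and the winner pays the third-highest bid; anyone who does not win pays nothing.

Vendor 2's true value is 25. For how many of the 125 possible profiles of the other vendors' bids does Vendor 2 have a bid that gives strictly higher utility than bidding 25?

Others bid (5, 5, 26): truth gives 0; bid 26 gives 20 > 0. Violating.
Others bid (5, 5, 27): truth gives 0; bid 27 gives 20 > 0. Violating.
Others bid (5, 5, 30): truth gives 0; bid 30 gives 20 > 0. Violating.
Others bid (5, 26, 5): truth gives 0; bid 26 gives 20 > 0. Violating.
Others bid (5, 5, 5): truth gives 20; no alternative beats it.
Others bid (5, 5, 25): truth gives 20; no alternative beats it.
(Checking all 125 profiles: 9 have a profitable deviation, 116 do not.)

9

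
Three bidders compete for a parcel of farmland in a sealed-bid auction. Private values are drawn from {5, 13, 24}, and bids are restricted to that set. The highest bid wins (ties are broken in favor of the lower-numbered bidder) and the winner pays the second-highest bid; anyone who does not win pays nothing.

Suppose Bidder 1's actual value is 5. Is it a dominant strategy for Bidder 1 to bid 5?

Yes

Check each profile of the others' bids and compare truth against every alternative bid.
Others bid (5, 13): truth gives 0, best alternative gives -8.
Others bid (13, 5): truth gives 0, best alternative gives -8.
Others bid (13, 13): truth gives 0, best alternative gives -8.
Others bid (5, 5): truth gives 0, best alternative gives 0.
Others bid (5, 24): truth gives 0, best alternative gives 0.
Others bid (13, 24): truth gives 0, best alternative gives 0.
(Remaining 3 profiles checked similarly; truth is weakly best in each.)
In every case the truthful bid is at least as good as any alternative, so it is a dominant strategy.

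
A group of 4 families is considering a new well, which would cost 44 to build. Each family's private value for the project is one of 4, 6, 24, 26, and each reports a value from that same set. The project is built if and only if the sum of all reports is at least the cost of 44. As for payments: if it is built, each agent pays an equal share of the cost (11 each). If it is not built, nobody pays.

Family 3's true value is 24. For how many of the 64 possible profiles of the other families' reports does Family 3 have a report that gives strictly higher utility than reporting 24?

1

Others report (6, 6, 6): truth gives 0; report 26 gives 13 > 0. Violating.
Others report (4, 4, 4): truth gives 0; no alternative beats it.
Others report (4, 4, 6): truth gives 0; no alternative beats it.
(Checking all 64 profiles: 1 has a profitable deviation, 63 do not.)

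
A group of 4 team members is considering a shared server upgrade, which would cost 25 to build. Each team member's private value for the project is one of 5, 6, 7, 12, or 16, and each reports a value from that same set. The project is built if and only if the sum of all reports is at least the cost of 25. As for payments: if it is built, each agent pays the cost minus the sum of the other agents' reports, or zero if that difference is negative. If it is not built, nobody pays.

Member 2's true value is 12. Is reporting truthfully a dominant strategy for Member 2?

Check each profile of the others' reports and compare truth against every alternative report.
Others report (5, 5, 16): truth gives 12, best alternative gives 12.
Others report (5, 6, 16): truth gives 12, best alternative gives 12.
Others report (5, 7, 16): truth gives 12, best alternative gives 12.
Others report (5, 12, 12): truth gives 12, best alternative gives 12.
Others report (5, 12, 16): truth gives 12, best alternative gives 12.
Others report (5, 16, 5): truth gives 12, best alternative gives 12.
(Remaining 119 profiles checked similarly; truth is weakly best in each.)
In every case the truthful report is at least as good as any alternative, so it is a dominant strategy.

Yes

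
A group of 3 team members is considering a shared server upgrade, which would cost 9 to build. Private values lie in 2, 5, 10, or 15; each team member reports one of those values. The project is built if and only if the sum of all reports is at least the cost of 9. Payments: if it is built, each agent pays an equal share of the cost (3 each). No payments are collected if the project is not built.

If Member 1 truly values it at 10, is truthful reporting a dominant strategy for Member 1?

Check each profile of the others' reports and compare truth against every alternative report.
Others report (2, 2): truth gives 7, best alternative gives 7.
Others report (2, 5): truth gives 7, best alternative gives 7.
Others report (2, 10): truth gives 7, best alternative gives 7.
Others report (2, 15): truth gives 7, best alternative gives 7.
Others report (5, 2): truth gives 7, best alternative gives 7.
Others report (5, 5): truth gives 7, best alternative gives 7.
(Remaining 10 profiles checked similarly; truth is weakly best in each.)
In every case the truthful report is at least as good as any alternative, so it is a dominant strategy.

Yes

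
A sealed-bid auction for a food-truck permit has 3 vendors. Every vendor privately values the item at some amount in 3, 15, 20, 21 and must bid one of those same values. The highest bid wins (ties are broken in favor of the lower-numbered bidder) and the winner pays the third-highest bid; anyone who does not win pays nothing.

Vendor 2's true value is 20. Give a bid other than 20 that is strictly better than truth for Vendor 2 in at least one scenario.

21

Suppose Vendor 1 bids 3 and Vendor 3 bids 21.
Bid 20: loses, pays 0, utility 0.
Bid 21: wins, pays 3, utility 20 - 3 = 17.
So bidding 21 beats truth here (17 > 0).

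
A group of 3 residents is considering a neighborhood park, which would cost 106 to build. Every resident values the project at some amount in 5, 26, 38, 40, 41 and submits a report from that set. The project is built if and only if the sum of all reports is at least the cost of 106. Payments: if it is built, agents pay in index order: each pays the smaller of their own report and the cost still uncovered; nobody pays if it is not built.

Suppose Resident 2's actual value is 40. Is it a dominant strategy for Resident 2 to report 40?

Consider the case where Resident 1 reports 38 and Resident 3 reports 38.
Truthful report 40: project built, pays 40, utility 40 - 40 = 0.
Report 38 instead: project built, pays 38, utility 40 - 38 = 2.
Since 2 > 0, reporting 38 is strictly better here, so truthful reporting is not dominant.

No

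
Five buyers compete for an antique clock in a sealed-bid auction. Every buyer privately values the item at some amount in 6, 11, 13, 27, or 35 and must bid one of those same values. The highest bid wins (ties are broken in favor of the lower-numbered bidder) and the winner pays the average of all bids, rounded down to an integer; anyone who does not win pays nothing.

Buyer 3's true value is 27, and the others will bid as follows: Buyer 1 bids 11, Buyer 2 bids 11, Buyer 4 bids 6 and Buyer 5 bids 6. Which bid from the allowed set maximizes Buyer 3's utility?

Bid 6: loses, pays 0, utility 0.
Bid 11: loses, pays 0, utility 0.
Bid 13: wins, pays 9, utility 27 - 9 = 18.
Bid 27: wins, pays 12, utility 27 - 12 = 15.
Bid 35: wins, pays 13, utility 27 - 13 = 14.
The best choice is 13 with utility 18.

13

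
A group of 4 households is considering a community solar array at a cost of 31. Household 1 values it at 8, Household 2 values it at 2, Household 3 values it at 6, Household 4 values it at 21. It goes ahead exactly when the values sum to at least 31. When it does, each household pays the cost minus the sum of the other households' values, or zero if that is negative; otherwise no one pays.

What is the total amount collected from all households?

17

Total value 37 ≥ cost 31, so it is built.
Household 1: others sum to 29; max(0, 31 - 29) = 2.
Household 2: others sum to 35; max(0, 31 - 35) = 0.
Household 3: others sum to 31; max(0, 31 - 31) = 0.
Household 4: others sum to 16; max(0, 31 - 16) = 15.
Total collected = 2 + 0 + 0 + 15 = 17.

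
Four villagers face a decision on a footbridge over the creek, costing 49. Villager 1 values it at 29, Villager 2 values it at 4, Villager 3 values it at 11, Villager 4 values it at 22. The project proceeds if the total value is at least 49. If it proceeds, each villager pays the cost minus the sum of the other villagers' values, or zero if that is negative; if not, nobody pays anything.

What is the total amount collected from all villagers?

Total value 66 ≥ cost 49, so it is built.
Villager 1: others sum to 37; max(0, 49 - 37) = 12.
Villager 2: others sum to 62; max(0, 49 - 62) = 0.
Villager 3: others sum to 55; max(0, 49 - 55) = 0.
Villager 4: others sum to 44; max(0, 49 - 44) = 5.
Total collected = 12 + 0 + 0 + 5 = 17.

17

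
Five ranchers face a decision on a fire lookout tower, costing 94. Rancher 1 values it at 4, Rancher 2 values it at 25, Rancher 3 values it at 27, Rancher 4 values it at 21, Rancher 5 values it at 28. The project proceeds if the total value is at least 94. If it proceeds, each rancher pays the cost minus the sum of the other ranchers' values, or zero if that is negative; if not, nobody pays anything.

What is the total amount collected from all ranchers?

57

Total value 105 ≥ cost 94, so it is built.
Rancher 1: others sum to 101; max(0, 94 - 101) = 0.
Rancher 2: others sum to 80; max(0, 94 - 80) = 14.
Rancher 3: others sum to 78; max(0, 94 - 78) = 16.
Rancher 4: others sum to 84; max(0, 94 - 84) = 10.
Rancher 5: others sum to 77; max(0, 94 - 77) = 17.
Total collected = 0 + 14 + 16 + 10 + 17 = 57.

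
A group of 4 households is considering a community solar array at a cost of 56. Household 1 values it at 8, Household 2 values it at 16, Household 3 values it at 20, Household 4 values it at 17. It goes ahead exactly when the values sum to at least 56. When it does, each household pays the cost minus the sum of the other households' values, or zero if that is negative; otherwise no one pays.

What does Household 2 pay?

11

Total value 61 ≥ cost 56, so the project is built.
The other households' values sum to 45.
Cost minus that sum is 56 - 45 = 11.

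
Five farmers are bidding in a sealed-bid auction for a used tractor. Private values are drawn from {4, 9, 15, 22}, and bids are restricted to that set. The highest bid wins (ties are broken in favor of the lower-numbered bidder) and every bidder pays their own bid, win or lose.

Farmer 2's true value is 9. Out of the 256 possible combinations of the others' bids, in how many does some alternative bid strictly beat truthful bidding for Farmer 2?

248

Others bid (4, 4, 4, 15): truth gives -9; bid 4 gives -4 > -9. Violating.
Others bid (4, 4, 4, 22): truth gives -9; bid 4 gives -4 > -9. Violating.
Others bid (4, 4, 9, 15): truth gives -9; bid 4 gives -4 > -9. Violating.
Others bid (4, 4, 9, 22): truth gives -9; bid 4 gives -4 > -9. Violating.
Others bid (4, 4, 4, 4): truth gives 0; no alternative beats it.
Others bid (4, 4, 4, 9): truth gives 0; no alternative beats it.
(Checking all 256 profiles: 248 have a profitable deviation, 8 do not.)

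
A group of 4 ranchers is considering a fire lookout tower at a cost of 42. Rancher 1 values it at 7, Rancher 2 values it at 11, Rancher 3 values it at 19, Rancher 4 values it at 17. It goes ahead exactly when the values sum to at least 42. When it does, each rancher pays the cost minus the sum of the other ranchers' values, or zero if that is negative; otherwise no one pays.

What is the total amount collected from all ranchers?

12

Total value 54 ≥ cost 42, so it is built.
Rancher 1: others sum to 47; max(0, 42 - 47) = 0.
Rancher 2: others sum to 43; max(0, 42 - 43) = 0.
Rancher 3: others sum to 35; max(0, 42 - 35) = 7.
Rancher 4: others sum to 37; max(0, 42 - 37) = 5.
Total collected = 0 + 0 + 7 + 5 = 12.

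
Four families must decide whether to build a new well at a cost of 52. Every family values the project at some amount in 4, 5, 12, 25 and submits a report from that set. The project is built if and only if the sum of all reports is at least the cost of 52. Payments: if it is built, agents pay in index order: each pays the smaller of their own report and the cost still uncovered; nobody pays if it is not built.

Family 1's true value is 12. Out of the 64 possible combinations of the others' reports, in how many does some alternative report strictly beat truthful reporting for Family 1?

13

Others report (4, 25, 25): truth gives 0; report 4 gives 8 > 0. Violating.
Others report (5, 25, 25): truth gives 0; report 4 gives 8 > 0. Violating.
Others report (12, 12, 25): truth gives 0; report 4 gives 8 > 0. Violating.
Others report (12, 25, 12): truth gives 0; report 4 gives 8 > 0. Violating.
Others report (4, 4, 4): truth gives 0; no alternative beats it.
Others report (4, 4, 5): truth gives 0; no alternative beats it.
(Checking all 64 profiles: 13 have a profitable deviation, 51 do not.)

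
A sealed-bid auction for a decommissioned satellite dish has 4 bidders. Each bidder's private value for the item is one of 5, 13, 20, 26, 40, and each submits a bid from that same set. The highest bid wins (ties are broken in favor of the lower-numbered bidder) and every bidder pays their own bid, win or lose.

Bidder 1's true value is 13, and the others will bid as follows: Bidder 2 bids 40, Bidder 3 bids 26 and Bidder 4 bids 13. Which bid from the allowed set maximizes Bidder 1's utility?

5

Bid 5: loses but pays 5, utility -5.
Bid 13: loses but pays 13, utility -13.
Bid 20: loses but pays 20, utility -20.
Bid 26: loses but pays 26, utility -26.
Bid 40: wins, pays 40, utility 13 - 40 = -27.
The best choice is 5 with utility -5.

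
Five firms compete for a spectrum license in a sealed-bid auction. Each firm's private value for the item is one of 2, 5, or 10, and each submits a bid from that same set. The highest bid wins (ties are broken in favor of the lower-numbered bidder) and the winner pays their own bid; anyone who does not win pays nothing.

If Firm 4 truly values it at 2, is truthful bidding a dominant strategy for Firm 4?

Yes

Check each profile of the others' bids and compare truth against every alternative bid.
Others bid (2, 2, 2, 2): truth gives 0, best alternative gives -3.
Others bid (2, 2, 2, 5): truth gives 0, best alternative gives -3.
Others bid (2, 2, 2, 10): truth gives 0, best alternative gives 0.
Others bid (2, 2, 5, 2): truth gives 0, best alternative gives 0.
Others bid (2, 2, 5, 5): truth gives 0, best alternative gives 0.
Others bid (2, 2, 5, 10): truth gives 0, best alternative gives 0.
(Remaining 75 profiles checked similarly; truth is weakly best in each.)
In every case the truthful bid is at least as good as any alternative, so it is a dominant strategy.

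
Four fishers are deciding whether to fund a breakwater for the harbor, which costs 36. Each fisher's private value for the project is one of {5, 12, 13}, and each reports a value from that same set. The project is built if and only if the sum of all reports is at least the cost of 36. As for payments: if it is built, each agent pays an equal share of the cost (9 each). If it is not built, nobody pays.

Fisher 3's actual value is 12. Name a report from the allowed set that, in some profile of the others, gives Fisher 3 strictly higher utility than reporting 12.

Suppose Fisher 1 reports 5, Fisher 2 reports 5 and Fisher 4 reports 13.
Report 12: project not built, utility 0.
Report 13: project built, pays 9, utility 12 - 9 = 3.
So reporting 13 beats truth here (3 > 0).

13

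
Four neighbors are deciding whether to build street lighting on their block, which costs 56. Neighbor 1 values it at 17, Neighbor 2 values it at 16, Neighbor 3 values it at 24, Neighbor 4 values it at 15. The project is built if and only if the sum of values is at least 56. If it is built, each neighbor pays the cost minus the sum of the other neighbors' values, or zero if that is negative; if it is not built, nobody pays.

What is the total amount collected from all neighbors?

Total value 72 ≥ cost 56, so it is built.
Neighbor 1: others sum to 55; max(0, 56 - 55) = 1.
Neighbor 2: others sum to 56; max(0, 56 - 56) = 0.
Neighbor 3: others sum to 48; max(0, 56 - 48) = 8.
Neighbor 4: others sum to 57; max(0, 56 - 57) = 0.
Total collected = 1 + 0 + 8 + 0 = 9.

9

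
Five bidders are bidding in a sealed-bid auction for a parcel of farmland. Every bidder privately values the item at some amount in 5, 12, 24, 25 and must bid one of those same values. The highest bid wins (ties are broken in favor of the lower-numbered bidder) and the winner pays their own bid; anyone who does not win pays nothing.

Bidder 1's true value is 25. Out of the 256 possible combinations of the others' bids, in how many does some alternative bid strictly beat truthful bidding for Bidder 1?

81

Others bid (5, 5, 5, 5): truth gives 0; bid 5 gives 20 > 0. Violating.
Others bid (5, 5, 5, 12): truth gives 0; bid 12 gives 13 > 0. Violating.
Others bid (5, 5, 5, 24): truth gives 0; bid 24 gives 1 > 0. Violating.
Others bid (5, 5, 12, 5): truth gives 0; bid 12 gives 13 > 0. Violating.
Others bid (5, 5, 5, 25): truth gives 0; no alternative beats it.
Others bid (5, 5, 12, 25): truth gives 0; no alternative beats it.
(Checking all 256 profiles: 81 have a profitable deviation, 175 do not.)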